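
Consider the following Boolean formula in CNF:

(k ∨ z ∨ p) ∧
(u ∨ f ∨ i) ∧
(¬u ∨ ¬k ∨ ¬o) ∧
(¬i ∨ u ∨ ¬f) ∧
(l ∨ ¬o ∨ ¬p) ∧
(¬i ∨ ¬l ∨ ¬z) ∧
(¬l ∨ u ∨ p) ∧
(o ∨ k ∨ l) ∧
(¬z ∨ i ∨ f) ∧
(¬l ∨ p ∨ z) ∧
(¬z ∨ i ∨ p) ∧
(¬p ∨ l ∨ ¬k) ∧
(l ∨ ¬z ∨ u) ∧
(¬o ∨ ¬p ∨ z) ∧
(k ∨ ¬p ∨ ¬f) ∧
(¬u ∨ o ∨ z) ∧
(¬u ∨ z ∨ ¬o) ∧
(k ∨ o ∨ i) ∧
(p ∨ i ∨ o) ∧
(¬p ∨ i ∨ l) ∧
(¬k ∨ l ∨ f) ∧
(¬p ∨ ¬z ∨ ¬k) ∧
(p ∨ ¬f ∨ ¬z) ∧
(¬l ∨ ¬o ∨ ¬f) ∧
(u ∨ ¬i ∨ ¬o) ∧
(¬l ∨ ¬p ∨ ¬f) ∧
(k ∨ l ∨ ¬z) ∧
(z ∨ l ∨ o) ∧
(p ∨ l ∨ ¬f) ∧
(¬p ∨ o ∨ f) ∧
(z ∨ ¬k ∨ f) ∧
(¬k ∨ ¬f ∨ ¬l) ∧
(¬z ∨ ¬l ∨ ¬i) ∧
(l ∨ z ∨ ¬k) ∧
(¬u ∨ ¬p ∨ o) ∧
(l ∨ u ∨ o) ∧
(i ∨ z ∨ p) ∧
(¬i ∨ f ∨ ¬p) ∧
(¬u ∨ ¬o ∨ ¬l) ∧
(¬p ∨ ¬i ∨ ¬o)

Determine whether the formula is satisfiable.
No

No, the formula is not satisfiable.

No assignment of truth values to the variables can make all 40 clauses true simultaneously.

The formula is UNSAT (unsatisfiable).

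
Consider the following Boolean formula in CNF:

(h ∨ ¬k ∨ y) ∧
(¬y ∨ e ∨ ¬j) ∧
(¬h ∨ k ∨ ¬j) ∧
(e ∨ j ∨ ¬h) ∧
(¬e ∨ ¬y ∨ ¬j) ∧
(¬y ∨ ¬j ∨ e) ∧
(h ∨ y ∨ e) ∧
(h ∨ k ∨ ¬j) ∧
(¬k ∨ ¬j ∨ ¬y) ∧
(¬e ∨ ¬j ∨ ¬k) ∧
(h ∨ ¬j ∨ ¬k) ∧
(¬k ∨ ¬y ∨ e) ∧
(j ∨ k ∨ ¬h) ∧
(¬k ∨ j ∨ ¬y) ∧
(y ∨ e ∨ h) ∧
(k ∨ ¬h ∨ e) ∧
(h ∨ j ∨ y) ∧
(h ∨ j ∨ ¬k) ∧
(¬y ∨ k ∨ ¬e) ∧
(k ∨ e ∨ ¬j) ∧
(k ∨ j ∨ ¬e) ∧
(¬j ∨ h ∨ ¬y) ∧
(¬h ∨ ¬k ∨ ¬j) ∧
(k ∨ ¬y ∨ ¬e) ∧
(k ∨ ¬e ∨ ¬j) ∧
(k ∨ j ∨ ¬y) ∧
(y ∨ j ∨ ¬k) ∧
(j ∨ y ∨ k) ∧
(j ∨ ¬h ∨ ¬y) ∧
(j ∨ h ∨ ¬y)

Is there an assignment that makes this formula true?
No

No, the formula is not satisfiable.

No assignment of truth values to the variables can make all 30 clauses true simultaneously.

The formula is UNSAT (unsatisfiable).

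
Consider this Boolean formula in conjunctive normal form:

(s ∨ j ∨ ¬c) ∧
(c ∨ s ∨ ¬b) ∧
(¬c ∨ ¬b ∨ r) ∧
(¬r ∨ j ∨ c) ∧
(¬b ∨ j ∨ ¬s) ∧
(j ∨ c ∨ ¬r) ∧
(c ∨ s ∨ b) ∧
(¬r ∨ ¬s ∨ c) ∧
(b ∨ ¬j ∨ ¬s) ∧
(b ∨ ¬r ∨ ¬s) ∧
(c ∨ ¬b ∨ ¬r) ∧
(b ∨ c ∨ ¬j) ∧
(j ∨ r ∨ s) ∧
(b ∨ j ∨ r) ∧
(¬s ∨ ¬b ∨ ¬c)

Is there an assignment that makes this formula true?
Yes

Yes, the formula is satisfiable.

One satisfying assignment is: c=False, b=True, s=True, j=True, r=False

Verification: With this assignment, all 15 clauses evaluate to true.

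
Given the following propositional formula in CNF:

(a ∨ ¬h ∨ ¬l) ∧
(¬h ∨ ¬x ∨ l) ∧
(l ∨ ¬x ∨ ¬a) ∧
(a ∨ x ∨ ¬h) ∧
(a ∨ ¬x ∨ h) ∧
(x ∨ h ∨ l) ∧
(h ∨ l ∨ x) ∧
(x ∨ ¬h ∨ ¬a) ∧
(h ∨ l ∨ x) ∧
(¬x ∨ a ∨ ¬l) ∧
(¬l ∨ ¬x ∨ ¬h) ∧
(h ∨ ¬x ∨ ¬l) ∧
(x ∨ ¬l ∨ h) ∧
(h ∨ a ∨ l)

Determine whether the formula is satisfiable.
No

No, the formula is not satisfiable.

No assignment of truth values to the variables can make all 14 clauses true simultaneously.

The formula is UNSAT (unsatisfiable).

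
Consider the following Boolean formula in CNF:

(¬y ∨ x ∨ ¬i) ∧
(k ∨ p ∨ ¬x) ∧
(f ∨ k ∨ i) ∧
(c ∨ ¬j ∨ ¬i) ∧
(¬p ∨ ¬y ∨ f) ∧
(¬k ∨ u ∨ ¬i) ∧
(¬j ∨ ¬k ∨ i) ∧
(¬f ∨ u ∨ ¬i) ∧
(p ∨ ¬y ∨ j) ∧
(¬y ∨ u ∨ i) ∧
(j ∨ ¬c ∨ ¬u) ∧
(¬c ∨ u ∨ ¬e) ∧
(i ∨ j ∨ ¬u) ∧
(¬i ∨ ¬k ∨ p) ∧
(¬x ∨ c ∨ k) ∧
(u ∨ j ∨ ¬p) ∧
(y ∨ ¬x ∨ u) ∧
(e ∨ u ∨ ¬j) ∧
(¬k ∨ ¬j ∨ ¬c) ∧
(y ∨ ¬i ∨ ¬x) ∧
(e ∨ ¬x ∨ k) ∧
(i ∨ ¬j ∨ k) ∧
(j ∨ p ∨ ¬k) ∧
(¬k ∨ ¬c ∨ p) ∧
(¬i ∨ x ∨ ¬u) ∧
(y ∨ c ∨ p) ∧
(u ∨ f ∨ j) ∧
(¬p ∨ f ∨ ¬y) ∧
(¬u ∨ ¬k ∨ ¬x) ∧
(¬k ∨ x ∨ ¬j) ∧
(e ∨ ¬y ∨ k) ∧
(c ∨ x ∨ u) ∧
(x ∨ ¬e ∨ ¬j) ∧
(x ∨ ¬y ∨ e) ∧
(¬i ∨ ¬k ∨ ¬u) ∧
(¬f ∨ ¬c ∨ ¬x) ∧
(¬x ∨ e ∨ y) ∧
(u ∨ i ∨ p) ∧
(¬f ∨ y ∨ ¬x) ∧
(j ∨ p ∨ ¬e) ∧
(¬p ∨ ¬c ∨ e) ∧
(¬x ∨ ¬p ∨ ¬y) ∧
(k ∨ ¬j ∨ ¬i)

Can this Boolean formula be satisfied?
No

No, the formula is not satisfiable.

No assignment of truth values to the variables can make all 43 clauses true simultaneously.

The formula is UNSAT (unsatisfiable).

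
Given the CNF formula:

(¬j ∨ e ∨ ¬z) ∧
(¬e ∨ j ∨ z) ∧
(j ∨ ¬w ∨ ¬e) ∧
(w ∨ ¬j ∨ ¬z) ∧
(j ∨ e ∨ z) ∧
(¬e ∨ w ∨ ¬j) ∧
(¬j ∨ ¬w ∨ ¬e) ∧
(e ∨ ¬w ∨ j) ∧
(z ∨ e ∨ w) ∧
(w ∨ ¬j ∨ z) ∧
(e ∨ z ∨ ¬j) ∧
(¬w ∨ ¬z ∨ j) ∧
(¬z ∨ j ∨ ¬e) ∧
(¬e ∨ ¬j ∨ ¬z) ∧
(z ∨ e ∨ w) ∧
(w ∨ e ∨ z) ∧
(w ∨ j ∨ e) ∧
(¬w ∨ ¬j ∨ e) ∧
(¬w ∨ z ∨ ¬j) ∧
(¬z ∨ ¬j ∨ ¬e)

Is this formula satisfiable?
No

No, the formula is not satisfiable.

No assignment of truth values to the variables can make all 20 clauses true simultaneously.

The formula is UNSAT (unsatisfiable).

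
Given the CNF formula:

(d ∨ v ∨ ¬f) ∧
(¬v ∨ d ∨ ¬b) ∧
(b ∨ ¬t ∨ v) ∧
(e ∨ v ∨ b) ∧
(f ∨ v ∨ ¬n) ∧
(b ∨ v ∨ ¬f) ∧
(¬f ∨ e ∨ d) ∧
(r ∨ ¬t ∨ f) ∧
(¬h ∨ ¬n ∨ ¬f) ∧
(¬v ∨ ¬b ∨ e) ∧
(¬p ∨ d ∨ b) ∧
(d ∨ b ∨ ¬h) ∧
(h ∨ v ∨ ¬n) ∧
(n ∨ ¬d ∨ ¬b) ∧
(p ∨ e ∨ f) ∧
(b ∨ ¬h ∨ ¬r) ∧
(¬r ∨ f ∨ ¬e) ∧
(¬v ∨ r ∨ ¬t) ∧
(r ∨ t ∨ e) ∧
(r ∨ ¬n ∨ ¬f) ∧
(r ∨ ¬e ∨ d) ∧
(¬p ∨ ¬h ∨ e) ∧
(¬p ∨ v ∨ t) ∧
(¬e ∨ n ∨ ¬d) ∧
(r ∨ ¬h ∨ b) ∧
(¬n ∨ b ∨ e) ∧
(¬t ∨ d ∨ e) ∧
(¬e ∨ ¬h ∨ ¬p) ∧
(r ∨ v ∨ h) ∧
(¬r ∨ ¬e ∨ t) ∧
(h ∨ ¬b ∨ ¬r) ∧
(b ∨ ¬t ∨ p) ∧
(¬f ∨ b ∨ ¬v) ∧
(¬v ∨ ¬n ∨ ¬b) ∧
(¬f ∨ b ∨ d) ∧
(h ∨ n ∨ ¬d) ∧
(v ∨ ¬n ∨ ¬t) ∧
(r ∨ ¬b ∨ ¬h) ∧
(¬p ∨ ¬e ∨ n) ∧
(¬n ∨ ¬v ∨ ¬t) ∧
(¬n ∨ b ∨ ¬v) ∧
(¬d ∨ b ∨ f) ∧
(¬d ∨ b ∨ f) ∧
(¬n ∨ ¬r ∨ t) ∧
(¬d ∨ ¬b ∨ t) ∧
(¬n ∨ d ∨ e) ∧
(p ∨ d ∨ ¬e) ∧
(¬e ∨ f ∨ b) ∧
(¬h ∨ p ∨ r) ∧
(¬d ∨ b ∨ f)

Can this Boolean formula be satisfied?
No

No, the formula is not satisfiable.

No assignment of truth values to the variables can make all 50 clauses true simultaneously.

The formula is UNSAT (unsatisfiable).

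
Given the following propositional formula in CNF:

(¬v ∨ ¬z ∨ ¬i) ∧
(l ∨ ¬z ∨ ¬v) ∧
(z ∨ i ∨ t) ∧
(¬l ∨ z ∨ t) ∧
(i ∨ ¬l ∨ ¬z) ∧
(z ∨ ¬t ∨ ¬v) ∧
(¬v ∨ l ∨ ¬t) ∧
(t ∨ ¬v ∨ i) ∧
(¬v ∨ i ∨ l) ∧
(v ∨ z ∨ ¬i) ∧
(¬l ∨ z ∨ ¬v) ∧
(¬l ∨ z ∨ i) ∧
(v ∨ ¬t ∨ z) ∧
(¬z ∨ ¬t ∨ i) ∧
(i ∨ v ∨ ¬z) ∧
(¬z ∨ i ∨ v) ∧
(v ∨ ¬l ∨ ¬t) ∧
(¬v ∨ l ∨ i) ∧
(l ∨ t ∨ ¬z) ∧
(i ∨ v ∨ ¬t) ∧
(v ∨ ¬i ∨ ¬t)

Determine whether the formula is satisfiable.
Yes

Yes, the formula is satisfiable.

One satisfying assignment is: z=False, v=True, i=True, t=False, l=False

Verification: With this assignment, all 21 clauses evaluate to true.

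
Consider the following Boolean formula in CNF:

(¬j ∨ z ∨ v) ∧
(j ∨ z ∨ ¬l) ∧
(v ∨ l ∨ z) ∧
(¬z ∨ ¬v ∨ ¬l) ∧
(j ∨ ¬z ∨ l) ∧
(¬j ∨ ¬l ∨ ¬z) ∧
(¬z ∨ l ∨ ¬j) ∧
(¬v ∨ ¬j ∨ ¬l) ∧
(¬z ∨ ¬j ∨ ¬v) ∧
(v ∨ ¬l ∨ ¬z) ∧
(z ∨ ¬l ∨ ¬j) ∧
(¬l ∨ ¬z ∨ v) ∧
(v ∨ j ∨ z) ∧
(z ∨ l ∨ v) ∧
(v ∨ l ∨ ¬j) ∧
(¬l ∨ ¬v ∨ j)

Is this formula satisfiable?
Yes

Yes, the formula is satisfiable.

One satisfying assignment is: j=False, l=False, z=False, v=True

Verification: With this assignment, all 16 clauses evaluate to true.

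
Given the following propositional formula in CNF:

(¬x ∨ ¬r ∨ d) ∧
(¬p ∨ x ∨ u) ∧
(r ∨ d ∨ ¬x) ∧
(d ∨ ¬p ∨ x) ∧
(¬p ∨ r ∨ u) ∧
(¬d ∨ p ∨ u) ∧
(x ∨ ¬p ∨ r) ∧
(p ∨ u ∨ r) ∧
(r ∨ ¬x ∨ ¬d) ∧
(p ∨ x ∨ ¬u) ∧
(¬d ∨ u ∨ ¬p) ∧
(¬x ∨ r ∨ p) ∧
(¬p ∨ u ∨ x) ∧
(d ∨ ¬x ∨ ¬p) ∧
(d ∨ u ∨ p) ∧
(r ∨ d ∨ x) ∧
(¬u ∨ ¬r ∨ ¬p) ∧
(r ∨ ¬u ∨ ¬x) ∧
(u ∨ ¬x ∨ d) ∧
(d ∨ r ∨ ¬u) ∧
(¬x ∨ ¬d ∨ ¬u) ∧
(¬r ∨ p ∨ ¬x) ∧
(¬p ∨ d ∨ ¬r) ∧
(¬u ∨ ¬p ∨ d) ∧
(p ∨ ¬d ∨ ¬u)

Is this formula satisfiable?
No

No, the formula is not satisfiable.

No assignment of truth values to the variables can make all 25 clauses true simultaneously.

The formula is UNSAT (unsatisfiable).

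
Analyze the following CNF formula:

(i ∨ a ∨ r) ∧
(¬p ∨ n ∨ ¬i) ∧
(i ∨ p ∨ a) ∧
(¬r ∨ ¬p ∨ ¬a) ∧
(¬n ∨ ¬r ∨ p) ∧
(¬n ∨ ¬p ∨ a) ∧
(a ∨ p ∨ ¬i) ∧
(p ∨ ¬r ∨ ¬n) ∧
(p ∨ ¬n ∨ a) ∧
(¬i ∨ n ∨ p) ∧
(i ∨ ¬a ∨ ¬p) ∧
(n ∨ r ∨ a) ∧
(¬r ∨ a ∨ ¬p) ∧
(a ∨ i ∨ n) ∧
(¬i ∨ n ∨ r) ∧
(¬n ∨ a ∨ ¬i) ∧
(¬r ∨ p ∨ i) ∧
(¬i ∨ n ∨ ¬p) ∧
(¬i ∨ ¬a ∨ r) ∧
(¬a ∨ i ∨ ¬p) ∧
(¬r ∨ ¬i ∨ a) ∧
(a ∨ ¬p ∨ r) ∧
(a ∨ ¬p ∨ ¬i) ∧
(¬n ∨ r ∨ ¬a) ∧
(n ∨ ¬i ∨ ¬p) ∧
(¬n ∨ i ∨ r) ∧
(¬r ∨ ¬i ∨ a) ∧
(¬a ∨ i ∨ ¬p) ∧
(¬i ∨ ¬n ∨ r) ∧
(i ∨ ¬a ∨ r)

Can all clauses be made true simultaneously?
No

No, the formula is not satisfiable.

No assignment of truth values to the variables can make all 30 clauses true simultaneously.

The formula is UNSAT (unsatisfiable).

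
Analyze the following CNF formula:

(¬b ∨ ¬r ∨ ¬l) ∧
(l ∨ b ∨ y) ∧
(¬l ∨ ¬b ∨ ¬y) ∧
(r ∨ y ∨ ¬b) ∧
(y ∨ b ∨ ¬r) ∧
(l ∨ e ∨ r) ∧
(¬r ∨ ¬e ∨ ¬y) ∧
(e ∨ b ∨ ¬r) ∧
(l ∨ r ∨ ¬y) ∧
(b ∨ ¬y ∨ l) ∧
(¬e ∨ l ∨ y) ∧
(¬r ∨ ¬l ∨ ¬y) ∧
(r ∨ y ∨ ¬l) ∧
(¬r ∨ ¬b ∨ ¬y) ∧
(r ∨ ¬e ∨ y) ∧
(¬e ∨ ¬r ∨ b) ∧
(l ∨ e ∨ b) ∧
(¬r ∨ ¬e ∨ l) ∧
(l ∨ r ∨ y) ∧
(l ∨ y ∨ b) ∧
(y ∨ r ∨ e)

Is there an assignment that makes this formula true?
Yes

Yes, the formula is satisfiable.

One satisfying assignment is: b=True, y=False, e=False, l=False, r=True

Verification: With this assignment, all 21 clauses evaluate to true.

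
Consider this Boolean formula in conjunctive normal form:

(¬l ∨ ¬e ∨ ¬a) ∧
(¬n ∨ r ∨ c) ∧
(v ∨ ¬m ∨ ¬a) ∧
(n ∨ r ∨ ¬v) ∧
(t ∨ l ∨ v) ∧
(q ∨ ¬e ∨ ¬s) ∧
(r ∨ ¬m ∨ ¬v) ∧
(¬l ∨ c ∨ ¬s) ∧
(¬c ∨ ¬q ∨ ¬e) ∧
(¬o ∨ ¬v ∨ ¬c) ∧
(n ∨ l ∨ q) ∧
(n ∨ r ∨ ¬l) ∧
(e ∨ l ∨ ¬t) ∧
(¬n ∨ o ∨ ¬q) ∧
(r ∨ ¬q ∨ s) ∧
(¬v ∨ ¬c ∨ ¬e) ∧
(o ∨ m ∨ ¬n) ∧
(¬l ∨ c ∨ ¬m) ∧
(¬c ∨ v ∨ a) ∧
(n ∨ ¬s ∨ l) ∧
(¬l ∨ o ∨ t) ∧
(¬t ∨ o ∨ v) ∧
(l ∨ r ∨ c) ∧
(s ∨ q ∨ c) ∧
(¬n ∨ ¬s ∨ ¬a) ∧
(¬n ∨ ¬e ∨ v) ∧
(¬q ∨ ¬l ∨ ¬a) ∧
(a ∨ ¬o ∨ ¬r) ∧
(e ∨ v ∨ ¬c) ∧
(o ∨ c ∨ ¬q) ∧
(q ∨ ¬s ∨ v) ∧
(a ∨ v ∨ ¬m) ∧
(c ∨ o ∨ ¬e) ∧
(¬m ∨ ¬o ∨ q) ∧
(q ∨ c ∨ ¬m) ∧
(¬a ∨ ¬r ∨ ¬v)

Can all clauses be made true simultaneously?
Yes

Yes, the formula is satisfiable.

One satisfying assignment is: c=True, a=False, o=False, v=True, l=False, q=False, t=False, r=True, n=True, s=False, e=False, m=True

Verification: With this assignment, all 36 clauses evaluate to true.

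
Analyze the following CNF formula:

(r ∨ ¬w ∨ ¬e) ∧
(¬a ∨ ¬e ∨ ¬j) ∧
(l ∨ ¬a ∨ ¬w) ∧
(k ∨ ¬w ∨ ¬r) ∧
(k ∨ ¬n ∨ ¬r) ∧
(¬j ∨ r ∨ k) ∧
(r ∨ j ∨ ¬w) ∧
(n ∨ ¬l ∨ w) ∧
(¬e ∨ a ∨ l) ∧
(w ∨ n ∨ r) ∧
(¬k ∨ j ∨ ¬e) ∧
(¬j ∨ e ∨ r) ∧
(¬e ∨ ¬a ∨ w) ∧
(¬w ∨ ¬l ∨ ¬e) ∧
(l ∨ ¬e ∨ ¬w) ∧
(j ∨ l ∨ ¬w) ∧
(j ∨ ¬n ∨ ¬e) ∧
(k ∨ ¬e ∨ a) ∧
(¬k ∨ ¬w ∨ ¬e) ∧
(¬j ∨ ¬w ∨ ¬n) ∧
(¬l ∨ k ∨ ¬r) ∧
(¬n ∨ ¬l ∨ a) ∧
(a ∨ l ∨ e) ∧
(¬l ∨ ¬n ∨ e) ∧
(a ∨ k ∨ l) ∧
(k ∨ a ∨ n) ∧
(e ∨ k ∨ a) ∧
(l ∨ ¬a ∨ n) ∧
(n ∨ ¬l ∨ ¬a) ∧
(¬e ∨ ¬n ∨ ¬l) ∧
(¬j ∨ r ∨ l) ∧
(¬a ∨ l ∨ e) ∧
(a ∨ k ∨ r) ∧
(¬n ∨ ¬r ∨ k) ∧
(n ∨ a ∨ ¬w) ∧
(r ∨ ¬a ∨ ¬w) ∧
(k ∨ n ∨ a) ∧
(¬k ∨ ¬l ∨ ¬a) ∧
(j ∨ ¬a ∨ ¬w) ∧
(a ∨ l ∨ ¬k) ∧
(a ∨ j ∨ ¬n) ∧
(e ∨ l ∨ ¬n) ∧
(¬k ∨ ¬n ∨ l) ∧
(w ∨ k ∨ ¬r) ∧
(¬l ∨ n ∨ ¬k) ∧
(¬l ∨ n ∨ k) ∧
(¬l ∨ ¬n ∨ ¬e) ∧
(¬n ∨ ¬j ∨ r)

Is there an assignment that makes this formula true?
No

No, the formula is not satisfiable.

No assignment of truth values to the variables can make all 48 clauses true simultaneously.

The formula is UNSAT (unsatisfiable).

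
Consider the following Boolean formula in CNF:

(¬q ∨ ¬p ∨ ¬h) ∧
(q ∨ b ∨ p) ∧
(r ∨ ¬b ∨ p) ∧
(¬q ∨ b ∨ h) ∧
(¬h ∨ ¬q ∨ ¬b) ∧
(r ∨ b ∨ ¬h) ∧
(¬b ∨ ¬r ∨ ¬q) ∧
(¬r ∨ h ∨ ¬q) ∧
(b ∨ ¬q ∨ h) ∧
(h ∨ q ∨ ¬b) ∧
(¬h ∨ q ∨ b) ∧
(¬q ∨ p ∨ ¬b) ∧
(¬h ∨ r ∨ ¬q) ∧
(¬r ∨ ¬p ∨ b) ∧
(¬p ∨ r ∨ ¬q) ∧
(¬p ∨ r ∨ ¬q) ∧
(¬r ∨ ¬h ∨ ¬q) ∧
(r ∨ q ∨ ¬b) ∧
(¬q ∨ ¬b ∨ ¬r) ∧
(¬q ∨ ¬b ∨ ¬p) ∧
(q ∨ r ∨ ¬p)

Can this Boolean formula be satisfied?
Yes

Yes, the formula is satisfiable.

One satisfying assignment is: r=True, p=False, q=False, b=True, h=True

Verification: With this assignment, all 21 clauses evaluate to true.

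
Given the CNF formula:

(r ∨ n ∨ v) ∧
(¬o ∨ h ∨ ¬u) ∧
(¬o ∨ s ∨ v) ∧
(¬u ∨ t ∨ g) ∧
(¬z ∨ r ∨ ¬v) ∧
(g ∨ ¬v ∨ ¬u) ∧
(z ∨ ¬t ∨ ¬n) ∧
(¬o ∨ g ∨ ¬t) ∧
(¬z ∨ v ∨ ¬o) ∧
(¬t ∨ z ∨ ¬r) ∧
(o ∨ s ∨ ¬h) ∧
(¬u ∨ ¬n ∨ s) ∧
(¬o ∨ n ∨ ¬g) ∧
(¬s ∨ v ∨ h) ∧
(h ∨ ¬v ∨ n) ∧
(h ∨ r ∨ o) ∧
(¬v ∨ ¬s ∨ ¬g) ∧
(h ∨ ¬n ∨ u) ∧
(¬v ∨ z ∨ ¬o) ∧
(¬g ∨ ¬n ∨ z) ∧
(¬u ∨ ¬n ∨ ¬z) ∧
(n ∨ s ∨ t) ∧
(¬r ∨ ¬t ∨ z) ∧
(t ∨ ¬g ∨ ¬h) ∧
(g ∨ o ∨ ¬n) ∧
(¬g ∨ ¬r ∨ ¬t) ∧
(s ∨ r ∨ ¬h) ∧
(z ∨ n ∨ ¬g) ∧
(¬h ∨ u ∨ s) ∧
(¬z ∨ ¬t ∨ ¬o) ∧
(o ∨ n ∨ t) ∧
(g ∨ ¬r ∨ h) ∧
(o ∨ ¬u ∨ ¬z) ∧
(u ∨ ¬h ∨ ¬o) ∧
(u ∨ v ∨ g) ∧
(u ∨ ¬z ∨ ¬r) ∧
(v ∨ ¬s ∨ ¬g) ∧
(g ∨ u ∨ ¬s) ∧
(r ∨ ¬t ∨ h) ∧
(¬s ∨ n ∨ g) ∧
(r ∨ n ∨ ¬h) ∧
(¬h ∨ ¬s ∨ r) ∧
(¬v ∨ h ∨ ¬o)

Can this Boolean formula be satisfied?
No

No, the formula is not satisfiable.

No assignment of truth values to the variables can make all 43 clauses true simultaneously.

The formula is UNSAT (unsatisfiable).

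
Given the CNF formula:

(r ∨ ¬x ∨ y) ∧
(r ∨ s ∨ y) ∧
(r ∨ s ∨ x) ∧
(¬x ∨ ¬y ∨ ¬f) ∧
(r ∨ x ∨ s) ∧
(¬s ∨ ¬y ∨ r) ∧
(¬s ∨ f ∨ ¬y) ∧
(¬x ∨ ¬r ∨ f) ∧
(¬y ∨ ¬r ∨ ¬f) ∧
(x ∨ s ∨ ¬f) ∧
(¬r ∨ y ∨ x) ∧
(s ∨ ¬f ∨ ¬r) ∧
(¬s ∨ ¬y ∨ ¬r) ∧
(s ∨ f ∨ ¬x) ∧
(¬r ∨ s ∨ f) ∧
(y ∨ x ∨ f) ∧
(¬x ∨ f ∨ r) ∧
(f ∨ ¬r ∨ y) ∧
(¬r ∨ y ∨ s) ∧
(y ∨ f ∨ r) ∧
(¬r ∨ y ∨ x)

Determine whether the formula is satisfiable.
Yes

Yes, the formula is satisfiable.

One satisfying assignment is: f=True, x=False, y=False, s=True, r=False

Verification: With this assignment, all 21 clauses evaluate to true.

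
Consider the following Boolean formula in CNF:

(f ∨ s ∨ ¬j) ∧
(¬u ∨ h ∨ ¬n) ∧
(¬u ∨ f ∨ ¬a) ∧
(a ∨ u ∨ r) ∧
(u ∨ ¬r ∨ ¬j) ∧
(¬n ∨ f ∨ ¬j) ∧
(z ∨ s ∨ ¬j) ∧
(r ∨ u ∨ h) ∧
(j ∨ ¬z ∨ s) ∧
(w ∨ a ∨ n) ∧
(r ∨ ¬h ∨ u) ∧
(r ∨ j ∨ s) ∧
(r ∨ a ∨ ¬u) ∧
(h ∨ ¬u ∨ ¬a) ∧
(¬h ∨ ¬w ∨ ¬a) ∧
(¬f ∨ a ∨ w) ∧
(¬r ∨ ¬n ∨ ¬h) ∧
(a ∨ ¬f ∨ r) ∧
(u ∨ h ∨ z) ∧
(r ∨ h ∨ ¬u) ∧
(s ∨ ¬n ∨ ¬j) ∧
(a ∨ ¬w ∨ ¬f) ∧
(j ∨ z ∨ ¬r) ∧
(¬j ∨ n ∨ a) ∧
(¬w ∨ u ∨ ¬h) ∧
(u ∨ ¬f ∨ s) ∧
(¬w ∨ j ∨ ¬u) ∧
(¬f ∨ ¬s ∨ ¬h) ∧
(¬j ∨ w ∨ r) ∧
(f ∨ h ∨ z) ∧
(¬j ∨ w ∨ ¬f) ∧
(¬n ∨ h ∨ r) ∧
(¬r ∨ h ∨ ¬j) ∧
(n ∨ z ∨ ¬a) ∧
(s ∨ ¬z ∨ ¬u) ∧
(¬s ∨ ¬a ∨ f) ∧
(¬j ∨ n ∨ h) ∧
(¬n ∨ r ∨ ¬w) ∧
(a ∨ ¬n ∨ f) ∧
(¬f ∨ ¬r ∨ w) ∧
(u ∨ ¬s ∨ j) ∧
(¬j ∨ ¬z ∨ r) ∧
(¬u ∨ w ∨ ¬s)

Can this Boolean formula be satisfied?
No

No, the formula is not satisfiable.

No assignment of truth values to the variables can make all 43 clauses true simultaneously.

The formula is UNSAT (unsatisfiable).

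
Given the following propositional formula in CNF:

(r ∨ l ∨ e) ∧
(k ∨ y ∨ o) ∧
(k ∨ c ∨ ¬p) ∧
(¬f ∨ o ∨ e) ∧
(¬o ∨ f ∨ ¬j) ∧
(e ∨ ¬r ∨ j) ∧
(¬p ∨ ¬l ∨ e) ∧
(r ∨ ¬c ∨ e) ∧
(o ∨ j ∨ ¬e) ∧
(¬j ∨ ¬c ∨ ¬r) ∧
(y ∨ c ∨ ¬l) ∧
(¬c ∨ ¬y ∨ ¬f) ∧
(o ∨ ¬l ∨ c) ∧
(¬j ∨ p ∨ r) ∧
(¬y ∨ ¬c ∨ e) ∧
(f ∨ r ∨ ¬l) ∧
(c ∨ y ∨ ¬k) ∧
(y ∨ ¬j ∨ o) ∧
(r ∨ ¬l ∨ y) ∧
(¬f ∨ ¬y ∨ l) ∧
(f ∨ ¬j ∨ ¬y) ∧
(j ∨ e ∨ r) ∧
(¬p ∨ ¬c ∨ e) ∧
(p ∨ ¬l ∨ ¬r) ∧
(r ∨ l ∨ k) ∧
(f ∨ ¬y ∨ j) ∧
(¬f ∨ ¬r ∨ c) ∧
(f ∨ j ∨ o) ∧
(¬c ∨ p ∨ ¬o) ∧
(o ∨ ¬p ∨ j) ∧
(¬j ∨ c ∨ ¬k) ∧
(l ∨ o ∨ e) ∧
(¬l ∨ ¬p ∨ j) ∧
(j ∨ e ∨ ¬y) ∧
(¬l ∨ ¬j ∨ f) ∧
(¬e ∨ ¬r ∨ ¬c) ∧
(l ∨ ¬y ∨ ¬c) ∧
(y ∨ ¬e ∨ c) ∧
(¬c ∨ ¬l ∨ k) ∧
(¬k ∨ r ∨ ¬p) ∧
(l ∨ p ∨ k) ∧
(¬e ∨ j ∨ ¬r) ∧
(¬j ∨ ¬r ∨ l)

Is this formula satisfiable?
Yes

Yes, the formula is satisfiable.

One satisfying assignment is: p=False, f=True, o=True, k=False, y=True, r=False, e=True, l=True, j=False, c=False

Verification: With this assignment, all 43 clauses evaluate to true.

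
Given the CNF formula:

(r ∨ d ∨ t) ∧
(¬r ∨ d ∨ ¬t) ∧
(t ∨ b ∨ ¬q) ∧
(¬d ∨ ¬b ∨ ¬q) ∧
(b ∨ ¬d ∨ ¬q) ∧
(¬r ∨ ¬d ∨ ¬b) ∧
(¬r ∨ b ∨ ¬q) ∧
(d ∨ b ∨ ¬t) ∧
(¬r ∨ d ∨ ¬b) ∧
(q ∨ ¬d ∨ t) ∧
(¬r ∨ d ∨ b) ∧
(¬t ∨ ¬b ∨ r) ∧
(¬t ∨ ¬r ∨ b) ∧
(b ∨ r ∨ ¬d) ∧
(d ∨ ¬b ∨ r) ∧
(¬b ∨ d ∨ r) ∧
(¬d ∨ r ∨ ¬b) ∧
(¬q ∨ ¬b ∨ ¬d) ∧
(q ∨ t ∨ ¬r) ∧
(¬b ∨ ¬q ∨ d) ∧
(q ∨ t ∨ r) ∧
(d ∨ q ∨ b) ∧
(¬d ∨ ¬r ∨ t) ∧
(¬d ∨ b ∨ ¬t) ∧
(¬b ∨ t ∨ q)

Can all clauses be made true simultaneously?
No

No, the formula is not satisfiable.

No assignment of truth values to the variables can make all 25 clauses true simultaneously.

The formula is UNSAT (unsatisfiable).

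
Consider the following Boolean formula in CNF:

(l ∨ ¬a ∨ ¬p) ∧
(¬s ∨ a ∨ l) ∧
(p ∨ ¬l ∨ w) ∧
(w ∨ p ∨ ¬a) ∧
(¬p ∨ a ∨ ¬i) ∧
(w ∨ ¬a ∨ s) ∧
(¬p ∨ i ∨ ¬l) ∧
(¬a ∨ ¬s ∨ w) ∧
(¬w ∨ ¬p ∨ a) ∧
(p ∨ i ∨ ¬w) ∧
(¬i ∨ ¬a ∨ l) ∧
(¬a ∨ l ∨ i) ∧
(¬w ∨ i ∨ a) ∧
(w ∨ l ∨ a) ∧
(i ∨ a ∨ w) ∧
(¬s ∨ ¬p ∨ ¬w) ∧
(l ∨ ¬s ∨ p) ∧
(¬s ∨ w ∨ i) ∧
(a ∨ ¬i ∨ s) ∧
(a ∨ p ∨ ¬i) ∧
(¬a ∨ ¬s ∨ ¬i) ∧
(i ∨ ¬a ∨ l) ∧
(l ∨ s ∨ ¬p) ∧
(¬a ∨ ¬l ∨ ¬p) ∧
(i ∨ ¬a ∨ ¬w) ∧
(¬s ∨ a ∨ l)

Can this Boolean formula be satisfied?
Yes

Yes, the formula is satisfiable.

One satisfying assignment is: p=False, i=True, w=True, s=False, a=True, l=True

Verification: With this assignment, all 26 clauses evaluate to true.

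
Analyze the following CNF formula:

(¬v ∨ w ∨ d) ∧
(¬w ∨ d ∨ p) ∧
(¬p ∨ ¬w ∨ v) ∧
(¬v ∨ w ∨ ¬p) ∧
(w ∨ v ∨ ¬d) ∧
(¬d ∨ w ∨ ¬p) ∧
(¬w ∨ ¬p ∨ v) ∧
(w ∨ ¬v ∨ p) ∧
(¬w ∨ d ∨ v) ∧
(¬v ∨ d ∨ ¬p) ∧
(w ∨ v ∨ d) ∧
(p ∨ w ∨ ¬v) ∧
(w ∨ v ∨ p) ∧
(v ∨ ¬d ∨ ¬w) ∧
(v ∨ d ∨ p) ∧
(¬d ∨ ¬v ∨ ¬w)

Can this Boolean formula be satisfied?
No

No, the formula is not satisfiable.

No assignment of truth values to the variables can make all 16 clauses true simultaneously.

The formula is UNSAT (unsatisfiable).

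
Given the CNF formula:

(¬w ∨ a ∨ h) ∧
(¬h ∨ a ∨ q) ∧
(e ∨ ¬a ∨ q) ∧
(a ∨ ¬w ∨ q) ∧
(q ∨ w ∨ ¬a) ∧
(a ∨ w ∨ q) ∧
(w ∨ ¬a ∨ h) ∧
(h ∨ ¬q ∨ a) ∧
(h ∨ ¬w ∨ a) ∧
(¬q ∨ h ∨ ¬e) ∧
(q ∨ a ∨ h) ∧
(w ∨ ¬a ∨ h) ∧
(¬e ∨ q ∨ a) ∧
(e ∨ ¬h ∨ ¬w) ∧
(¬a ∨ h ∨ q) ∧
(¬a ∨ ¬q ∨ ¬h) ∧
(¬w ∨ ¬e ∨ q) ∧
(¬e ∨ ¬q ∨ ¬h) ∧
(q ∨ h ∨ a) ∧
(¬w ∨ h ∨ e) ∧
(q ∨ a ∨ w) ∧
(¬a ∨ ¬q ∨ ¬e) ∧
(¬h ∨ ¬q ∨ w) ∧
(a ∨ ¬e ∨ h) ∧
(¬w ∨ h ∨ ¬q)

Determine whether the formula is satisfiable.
No

No, the formula is not satisfiable.

No assignment of truth values to the variables can make all 25 clauses true simultaneously.

The formula is UNSAT (unsatisfiable).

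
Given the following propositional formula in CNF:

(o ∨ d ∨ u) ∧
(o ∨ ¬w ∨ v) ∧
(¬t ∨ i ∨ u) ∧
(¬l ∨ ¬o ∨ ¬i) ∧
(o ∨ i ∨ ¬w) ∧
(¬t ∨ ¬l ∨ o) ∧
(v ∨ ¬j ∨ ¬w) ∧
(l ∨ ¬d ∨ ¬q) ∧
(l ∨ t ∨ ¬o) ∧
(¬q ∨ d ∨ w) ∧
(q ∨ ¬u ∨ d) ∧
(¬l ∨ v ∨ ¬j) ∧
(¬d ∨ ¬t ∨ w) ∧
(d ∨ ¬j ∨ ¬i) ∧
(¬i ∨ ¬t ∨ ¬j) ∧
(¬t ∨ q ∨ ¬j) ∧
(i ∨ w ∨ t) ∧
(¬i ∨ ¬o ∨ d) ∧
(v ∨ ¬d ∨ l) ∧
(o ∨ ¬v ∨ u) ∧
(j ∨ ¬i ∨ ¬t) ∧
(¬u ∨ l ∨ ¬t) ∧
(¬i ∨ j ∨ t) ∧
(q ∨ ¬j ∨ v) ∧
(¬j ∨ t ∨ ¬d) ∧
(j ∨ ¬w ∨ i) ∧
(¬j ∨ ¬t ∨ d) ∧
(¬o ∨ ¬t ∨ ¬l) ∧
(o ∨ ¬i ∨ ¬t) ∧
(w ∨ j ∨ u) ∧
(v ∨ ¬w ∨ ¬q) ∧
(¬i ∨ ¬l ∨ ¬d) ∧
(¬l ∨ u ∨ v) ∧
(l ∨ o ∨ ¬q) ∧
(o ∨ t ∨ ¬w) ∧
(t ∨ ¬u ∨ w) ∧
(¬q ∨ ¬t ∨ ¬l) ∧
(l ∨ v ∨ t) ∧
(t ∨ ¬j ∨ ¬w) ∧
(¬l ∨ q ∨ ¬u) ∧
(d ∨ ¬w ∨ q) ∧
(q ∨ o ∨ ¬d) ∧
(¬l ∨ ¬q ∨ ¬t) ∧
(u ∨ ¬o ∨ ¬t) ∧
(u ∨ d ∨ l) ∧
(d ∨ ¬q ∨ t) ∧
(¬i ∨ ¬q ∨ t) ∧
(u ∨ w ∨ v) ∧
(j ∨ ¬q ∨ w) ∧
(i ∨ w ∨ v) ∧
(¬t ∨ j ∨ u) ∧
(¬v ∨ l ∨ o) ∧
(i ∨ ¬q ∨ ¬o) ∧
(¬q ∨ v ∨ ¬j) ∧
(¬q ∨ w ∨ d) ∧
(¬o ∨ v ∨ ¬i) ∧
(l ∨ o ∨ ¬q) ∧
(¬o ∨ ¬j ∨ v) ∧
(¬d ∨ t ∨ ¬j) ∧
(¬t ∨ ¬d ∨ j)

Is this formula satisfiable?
No

No, the formula is not satisfiable.

No assignment of truth values to the variables can make all 60 clauses true simultaneously.

The formula is UNSAT (unsatisfiable).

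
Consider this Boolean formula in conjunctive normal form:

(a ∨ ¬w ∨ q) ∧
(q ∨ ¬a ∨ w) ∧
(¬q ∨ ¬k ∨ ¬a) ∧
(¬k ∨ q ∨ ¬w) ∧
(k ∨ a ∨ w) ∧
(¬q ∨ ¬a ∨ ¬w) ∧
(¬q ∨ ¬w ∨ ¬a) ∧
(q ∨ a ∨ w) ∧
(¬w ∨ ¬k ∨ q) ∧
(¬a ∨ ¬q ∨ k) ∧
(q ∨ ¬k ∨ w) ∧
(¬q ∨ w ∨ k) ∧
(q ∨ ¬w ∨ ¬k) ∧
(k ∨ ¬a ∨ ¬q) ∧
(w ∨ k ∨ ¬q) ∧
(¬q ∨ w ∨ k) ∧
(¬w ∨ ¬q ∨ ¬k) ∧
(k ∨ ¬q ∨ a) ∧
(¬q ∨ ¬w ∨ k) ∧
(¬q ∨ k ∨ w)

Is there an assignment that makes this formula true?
Yes

Yes, the formula is satisfiable.

One satisfying assignment is: w=True, k=False, a=True, q=False

Verification: With this assignment, all 20 clauses evaluate to true.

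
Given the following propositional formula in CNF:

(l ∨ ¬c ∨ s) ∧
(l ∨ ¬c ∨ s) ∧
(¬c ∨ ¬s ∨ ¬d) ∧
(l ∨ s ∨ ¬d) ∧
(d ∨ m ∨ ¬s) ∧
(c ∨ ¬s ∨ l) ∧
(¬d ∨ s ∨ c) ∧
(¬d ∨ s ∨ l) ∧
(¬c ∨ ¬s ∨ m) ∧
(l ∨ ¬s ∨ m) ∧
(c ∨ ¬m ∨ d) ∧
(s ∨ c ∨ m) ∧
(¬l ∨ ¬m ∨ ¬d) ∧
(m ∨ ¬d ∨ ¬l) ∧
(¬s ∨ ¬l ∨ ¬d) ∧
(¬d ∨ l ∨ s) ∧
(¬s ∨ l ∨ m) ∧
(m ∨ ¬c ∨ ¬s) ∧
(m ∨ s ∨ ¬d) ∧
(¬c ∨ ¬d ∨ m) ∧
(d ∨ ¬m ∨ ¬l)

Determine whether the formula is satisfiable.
Yes

Yes, the formula is satisfiable.

One satisfying assignment is: d=False, c=True, m=True, s=True, l=False

Verification: With this assignment, all 21 clauses evaluate to true.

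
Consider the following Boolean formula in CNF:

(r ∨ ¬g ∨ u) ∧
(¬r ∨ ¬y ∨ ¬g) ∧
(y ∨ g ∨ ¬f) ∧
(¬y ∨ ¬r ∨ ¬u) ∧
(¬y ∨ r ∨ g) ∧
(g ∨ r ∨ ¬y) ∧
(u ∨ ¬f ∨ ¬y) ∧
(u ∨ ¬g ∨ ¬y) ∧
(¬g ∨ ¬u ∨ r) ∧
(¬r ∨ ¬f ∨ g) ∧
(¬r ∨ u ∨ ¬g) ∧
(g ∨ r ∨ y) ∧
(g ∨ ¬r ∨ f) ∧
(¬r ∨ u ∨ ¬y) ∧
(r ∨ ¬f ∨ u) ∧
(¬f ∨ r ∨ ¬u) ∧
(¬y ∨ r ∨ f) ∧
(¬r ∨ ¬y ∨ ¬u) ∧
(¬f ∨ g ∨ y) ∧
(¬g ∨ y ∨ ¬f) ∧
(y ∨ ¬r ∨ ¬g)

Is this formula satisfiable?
No

No, the formula is not satisfiable.

No assignment of truth values to the variables can make all 21 clauses true simultaneously.

The formula is UNSAT (unsatisfiable).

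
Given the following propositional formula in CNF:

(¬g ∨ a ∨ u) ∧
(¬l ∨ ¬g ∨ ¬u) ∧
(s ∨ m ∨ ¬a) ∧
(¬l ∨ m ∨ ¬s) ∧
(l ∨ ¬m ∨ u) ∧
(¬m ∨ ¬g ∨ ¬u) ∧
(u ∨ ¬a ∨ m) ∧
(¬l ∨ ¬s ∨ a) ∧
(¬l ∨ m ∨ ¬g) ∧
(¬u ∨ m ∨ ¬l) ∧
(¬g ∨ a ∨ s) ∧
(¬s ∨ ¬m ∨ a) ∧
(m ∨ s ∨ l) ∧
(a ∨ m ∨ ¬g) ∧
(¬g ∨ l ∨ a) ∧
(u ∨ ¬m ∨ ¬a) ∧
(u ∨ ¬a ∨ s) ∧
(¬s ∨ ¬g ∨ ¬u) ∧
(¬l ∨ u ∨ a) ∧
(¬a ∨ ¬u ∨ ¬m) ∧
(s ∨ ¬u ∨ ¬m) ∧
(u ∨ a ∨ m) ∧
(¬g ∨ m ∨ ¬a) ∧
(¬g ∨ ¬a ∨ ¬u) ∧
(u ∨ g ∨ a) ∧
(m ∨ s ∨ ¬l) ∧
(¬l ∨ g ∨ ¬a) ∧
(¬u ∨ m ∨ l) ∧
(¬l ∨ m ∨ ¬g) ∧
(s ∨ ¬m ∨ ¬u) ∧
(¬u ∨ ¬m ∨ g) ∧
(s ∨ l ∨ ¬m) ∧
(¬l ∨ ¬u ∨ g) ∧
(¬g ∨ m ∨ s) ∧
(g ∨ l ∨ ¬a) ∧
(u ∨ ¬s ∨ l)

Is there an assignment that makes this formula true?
No

No, the formula is not satisfiable.

No assignment of truth values to the variables can make all 36 clauses true simultaneously.

The formula is UNSAT (unsatisfiable).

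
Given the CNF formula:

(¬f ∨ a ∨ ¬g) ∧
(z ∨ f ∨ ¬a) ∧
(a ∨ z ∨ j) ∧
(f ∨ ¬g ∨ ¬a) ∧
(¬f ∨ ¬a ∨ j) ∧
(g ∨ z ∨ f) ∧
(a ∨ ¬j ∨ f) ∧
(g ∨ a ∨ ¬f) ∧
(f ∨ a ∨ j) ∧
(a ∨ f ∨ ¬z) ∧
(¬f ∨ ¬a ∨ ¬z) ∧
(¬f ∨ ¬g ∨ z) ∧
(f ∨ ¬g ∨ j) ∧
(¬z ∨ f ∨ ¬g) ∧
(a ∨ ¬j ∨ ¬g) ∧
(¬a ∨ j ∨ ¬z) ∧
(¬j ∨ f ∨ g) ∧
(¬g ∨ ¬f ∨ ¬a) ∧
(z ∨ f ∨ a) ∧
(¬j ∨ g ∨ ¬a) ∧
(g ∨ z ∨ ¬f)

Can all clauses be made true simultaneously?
No

No, the formula is not satisfiable.

No assignment of truth values to the variables can make all 21 clauses true simultaneously.

The formula is UNSAT (unsatisfiable).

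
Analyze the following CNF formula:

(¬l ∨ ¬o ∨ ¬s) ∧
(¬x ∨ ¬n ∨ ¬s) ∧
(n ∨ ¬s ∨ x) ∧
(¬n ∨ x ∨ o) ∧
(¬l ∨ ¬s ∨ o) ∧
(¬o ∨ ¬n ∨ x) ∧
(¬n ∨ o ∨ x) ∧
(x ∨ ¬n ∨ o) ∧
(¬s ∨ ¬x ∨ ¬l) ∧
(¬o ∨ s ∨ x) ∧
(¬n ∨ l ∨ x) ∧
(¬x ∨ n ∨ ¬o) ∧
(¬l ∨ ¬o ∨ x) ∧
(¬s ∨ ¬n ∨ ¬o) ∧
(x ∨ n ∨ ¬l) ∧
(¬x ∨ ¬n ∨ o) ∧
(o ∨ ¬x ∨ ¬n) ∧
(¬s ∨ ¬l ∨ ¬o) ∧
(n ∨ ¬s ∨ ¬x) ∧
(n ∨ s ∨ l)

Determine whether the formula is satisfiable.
Yes

Yes, the formula is satisfiable.

One satisfying assignment is: o=True, l=False, s=False, n=True, x=True

Verification: With this assignment, all 20 clauses evaluate to true.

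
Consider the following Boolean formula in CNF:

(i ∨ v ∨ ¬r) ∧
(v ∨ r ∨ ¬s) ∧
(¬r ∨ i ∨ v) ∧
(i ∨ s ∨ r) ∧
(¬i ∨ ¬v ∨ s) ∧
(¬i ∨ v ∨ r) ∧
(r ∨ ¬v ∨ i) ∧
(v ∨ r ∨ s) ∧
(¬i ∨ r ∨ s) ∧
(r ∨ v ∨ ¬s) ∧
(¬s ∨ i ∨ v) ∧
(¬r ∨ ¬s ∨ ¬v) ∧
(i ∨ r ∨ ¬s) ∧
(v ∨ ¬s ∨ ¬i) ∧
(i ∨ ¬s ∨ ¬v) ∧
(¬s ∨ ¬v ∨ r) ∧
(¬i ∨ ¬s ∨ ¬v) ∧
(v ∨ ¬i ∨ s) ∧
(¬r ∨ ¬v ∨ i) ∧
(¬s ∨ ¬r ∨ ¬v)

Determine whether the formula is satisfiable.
No

No, the formula is not satisfiable.

No assignment of truth values to the variables can make all 20 clauses true simultaneously.

The formula is UNSAT (unsatisfiable).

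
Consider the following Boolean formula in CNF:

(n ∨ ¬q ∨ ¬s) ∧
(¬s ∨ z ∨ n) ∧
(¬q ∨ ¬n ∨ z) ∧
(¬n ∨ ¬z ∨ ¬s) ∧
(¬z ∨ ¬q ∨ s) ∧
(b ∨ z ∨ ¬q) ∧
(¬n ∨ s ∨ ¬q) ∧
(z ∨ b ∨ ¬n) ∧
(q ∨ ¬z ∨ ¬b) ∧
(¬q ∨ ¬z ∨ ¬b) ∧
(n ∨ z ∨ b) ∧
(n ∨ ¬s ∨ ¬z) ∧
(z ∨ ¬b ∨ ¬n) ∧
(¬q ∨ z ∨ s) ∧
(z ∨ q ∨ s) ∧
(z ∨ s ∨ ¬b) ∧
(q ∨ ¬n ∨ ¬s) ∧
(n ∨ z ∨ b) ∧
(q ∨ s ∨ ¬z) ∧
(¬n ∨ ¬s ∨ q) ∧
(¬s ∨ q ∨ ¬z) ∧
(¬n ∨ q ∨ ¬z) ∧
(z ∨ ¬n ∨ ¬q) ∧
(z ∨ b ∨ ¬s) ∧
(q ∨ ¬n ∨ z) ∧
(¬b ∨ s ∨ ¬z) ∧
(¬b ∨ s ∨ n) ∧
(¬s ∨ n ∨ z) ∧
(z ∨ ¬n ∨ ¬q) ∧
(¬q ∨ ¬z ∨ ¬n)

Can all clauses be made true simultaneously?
No

No, the formula is not satisfiable.

No assignment of truth values to the variables can make all 30 clauses true simultaneously.

The formula is UNSAT (unsatisfiable).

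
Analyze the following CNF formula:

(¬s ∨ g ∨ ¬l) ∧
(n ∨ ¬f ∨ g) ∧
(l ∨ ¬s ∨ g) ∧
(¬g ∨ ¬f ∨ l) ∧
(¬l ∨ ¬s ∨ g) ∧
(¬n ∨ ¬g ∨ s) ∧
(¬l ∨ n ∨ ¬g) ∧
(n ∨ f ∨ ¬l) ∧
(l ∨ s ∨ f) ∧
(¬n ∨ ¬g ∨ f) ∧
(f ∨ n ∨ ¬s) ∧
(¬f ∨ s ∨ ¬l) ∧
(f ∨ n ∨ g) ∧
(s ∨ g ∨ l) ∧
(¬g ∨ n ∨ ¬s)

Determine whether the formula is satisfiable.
Yes

Yes, the formula is satisfiable.

One satisfying assignment is: s=False, f=False, l=True, g=False, n=True

Verification: With this assignment, all 15 clauses evaluate to true.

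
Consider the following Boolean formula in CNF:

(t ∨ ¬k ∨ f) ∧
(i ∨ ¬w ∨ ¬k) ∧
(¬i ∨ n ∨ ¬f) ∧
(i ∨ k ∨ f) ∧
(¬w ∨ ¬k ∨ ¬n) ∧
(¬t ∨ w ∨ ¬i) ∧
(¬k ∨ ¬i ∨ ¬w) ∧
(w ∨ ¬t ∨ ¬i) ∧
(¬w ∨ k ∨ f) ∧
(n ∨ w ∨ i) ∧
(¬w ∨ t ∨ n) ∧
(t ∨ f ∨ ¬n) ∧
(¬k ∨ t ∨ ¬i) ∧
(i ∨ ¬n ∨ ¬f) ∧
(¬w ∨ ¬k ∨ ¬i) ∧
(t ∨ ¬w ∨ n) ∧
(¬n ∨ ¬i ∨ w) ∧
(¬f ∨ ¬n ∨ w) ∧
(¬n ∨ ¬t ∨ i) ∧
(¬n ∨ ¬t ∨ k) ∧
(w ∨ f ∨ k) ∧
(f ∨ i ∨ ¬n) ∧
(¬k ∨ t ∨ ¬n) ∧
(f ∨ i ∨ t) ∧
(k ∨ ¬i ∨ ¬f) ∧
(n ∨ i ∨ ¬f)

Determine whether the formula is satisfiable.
No

No, the formula is not satisfiable.

No assignment of truth values to the variables can make all 26 clauses true simultaneously.

The formula is UNSAT (unsatisfiable).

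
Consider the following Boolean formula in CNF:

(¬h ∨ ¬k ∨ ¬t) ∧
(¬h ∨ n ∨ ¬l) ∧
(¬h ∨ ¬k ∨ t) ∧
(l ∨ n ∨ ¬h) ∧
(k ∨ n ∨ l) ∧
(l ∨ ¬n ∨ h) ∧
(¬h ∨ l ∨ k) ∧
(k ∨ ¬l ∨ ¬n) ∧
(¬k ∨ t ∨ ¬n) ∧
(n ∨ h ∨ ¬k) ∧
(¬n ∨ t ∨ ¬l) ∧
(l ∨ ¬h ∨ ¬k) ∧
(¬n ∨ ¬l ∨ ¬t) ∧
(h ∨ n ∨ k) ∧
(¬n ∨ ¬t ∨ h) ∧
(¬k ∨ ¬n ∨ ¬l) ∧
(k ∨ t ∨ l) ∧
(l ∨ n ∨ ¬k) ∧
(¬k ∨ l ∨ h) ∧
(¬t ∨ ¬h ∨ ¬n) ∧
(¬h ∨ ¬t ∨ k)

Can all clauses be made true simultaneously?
No

No, the formula is not satisfiable.

No assignment of truth values to the variables can make all 21 clauses true simultaneously.

The formula is UNSAT (unsatisfiable).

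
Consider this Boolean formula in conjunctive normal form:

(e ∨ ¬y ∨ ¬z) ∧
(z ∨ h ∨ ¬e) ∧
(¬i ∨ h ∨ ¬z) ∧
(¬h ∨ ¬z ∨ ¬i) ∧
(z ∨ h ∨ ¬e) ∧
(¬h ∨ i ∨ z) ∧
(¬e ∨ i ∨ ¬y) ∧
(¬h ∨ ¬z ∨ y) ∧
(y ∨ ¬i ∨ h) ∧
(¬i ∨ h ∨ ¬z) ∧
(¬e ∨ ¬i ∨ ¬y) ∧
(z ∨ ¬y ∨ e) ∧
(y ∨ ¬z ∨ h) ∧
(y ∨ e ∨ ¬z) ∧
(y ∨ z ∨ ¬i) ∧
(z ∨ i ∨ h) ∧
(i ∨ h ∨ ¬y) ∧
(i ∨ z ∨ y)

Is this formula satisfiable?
No

No, the formula is not satisfiable.

No assignment of truth values to the variables can make all 18 clauses true simultaneously.

The formula is UNSAT (unsatisfiable).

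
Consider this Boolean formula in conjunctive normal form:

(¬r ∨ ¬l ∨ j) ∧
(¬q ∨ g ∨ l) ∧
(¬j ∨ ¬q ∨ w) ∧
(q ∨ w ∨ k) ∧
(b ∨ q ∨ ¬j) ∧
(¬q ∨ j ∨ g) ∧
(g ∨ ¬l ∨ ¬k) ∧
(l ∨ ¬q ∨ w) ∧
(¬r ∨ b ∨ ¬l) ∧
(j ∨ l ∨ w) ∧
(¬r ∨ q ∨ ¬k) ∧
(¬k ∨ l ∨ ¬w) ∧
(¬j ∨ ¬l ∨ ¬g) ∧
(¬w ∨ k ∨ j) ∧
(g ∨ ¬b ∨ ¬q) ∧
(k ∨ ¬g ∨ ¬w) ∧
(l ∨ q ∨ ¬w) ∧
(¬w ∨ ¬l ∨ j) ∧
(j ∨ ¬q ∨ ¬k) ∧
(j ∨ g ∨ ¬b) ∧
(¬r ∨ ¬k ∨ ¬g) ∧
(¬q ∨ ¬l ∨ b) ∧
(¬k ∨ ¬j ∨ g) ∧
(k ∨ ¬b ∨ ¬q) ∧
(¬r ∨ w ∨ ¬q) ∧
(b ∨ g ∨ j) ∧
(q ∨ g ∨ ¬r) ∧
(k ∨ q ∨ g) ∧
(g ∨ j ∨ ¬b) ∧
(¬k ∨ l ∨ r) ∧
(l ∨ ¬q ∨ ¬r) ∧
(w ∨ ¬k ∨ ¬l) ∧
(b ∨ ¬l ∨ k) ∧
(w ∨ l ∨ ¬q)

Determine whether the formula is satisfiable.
No

No, the formula is not satisfiable.

No assignment of truth values to the variables can make all 34 clauses true simultaneously.

The formula is UNSAT (unsatisfiable).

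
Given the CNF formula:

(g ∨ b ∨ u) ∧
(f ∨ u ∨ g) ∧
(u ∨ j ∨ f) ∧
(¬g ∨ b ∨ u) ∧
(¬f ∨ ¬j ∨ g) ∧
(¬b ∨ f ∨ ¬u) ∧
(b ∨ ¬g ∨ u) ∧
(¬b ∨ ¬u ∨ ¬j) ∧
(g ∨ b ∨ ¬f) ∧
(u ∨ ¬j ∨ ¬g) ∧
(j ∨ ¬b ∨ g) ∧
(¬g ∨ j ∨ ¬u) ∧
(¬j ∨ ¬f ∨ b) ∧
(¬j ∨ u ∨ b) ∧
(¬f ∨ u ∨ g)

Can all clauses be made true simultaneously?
Yes

Yes, the formula is satisfiable.

One satisfying assignment is: j=False, g=False, f=False, u=True, b=False

Verification: With this assignment, all 15 clauses evaluate to true.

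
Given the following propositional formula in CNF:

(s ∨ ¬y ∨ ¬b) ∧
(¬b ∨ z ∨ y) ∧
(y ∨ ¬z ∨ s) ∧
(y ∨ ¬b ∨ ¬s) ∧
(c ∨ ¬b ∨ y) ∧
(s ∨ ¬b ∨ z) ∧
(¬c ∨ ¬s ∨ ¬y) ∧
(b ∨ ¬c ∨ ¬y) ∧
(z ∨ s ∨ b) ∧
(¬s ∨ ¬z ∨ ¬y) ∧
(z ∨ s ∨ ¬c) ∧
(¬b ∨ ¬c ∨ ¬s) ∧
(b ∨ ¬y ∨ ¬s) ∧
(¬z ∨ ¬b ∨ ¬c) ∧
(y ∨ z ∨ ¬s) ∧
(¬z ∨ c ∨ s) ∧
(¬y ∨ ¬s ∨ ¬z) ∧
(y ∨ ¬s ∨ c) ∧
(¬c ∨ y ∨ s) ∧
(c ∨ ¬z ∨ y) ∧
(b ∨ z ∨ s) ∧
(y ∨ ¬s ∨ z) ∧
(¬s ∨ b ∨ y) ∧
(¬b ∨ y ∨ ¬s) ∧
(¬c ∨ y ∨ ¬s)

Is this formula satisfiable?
Yes

Yes, the formula is satisfiable.

One satisfying assignment is: s=True, c=False, z=False, y=True, b=True

Verification: With this assignment, all 25 clauses evaluate to true.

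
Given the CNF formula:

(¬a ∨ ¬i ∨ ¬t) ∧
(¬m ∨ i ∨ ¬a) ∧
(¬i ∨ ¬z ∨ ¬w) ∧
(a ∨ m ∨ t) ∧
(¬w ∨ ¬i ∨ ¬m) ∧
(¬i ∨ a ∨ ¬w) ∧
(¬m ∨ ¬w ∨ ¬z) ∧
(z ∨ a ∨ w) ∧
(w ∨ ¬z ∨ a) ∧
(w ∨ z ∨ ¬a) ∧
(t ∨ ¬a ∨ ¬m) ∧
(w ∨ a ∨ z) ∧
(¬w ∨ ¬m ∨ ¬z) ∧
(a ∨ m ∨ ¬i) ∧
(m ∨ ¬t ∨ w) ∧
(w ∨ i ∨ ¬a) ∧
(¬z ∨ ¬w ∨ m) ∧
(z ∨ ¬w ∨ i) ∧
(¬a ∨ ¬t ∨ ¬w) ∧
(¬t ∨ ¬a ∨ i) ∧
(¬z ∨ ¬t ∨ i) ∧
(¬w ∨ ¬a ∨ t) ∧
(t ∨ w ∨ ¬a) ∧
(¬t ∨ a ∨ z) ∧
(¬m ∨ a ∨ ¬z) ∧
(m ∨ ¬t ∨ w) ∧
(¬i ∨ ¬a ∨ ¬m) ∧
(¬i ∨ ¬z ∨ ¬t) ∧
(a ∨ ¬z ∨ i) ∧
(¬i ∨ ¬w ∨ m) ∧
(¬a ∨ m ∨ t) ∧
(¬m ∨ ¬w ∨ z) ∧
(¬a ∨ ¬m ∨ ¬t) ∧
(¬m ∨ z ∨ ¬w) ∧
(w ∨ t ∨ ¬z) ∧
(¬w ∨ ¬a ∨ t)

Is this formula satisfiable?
No

No, the formula is not satisfiable.

No assignment of truth values to the variables can make all 36 clauses true simultaneously.

The formula is UNSAT (unsatisfiable).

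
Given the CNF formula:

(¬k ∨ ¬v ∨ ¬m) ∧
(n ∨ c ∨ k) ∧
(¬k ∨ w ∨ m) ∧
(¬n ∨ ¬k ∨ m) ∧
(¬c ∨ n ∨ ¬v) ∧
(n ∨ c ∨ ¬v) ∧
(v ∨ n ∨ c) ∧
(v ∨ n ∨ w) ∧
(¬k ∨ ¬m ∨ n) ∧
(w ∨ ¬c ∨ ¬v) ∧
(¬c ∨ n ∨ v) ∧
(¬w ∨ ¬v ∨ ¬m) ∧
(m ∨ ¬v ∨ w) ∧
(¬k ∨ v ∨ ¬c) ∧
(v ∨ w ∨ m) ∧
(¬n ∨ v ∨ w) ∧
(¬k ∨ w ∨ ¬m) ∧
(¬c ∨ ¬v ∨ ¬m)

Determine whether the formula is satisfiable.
Yes

Yes, the formula is satisfiable.

One satisfying assignment is: n=True, m=False, v=False, k=False, c=False, w=True

Verification: With this assignment, all 18 clauses evaluate to true.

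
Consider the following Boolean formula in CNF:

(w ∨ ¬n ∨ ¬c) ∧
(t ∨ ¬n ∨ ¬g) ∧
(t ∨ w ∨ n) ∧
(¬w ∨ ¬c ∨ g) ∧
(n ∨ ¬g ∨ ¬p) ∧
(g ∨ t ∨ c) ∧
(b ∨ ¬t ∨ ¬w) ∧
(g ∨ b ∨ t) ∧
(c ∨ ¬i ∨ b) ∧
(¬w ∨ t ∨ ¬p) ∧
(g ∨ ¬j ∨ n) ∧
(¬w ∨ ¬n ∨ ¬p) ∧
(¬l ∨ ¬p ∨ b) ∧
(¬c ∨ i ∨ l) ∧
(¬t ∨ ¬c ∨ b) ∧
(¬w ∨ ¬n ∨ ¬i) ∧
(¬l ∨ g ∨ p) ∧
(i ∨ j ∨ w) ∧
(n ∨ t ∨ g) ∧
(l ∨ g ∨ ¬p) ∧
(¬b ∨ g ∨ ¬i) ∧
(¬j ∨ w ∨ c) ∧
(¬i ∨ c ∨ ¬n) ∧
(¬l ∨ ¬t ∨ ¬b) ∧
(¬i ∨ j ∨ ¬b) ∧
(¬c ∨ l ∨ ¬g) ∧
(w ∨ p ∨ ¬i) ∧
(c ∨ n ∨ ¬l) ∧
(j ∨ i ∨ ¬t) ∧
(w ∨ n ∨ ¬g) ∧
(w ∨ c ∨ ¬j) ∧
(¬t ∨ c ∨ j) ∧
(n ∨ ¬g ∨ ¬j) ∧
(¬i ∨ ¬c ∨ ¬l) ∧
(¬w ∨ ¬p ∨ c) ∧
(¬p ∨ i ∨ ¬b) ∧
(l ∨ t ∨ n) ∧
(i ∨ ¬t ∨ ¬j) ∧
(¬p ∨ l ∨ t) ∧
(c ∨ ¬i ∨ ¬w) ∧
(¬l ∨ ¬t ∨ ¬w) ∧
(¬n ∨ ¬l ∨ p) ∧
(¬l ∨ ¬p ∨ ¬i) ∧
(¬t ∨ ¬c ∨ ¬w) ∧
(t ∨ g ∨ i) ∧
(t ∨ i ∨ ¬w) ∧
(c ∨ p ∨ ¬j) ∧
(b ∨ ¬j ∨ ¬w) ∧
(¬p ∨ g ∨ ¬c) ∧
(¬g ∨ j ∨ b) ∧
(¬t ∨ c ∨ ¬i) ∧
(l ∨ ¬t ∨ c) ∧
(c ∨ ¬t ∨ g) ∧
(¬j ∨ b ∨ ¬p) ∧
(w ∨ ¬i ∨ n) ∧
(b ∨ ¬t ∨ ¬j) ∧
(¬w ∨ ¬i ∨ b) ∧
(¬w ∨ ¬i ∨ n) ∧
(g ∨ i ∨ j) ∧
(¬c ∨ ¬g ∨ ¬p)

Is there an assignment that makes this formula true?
No

No, the formula is not satisfiable.

No assignment of truth values to the variables can make all 60 clauses true simultaneously.

The formula is UNSAT (unsatisfiable).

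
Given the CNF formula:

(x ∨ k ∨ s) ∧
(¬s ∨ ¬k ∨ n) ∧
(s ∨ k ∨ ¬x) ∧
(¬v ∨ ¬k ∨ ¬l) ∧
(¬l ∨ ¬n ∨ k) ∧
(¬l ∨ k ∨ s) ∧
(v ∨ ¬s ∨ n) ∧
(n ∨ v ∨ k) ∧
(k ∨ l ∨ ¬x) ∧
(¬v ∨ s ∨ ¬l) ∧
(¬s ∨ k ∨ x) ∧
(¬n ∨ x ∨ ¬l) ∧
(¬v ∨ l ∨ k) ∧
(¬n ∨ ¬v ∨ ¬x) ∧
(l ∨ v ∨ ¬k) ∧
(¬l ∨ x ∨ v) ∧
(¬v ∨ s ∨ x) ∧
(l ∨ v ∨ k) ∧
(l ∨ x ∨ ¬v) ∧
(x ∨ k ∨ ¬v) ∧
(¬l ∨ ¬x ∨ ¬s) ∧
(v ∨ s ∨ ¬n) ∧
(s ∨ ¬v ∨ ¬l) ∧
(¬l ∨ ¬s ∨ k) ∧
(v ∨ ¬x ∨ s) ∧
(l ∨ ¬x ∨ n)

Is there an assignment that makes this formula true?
No

No, the formula is not satisfiable.

No assignment of truth values to the variables can make all 26 clauses true simultaneously.

The formula is UNSAT (unsatisfiable).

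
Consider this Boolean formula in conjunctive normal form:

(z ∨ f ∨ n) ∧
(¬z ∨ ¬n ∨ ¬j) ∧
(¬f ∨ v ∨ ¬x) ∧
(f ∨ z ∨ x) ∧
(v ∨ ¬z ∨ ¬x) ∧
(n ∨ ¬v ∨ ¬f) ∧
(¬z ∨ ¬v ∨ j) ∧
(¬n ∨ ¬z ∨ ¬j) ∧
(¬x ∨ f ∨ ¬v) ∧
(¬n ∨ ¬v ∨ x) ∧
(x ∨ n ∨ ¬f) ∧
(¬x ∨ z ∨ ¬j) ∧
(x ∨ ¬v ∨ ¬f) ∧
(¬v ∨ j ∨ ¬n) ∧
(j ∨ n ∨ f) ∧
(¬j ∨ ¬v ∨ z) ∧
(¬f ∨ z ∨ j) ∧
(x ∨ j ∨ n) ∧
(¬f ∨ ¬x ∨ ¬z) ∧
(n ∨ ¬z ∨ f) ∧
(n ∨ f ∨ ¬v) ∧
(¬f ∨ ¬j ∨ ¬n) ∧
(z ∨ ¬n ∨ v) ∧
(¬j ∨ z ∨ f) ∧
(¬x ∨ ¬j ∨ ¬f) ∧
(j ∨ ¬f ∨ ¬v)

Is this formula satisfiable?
Yes

Yes, the formula is satisfiable.

One satisfying assignment is: x=False, v=False, j=False, n=True, z=True, f=False

Verification: With this assignment, all 26 clauses evaluate to true.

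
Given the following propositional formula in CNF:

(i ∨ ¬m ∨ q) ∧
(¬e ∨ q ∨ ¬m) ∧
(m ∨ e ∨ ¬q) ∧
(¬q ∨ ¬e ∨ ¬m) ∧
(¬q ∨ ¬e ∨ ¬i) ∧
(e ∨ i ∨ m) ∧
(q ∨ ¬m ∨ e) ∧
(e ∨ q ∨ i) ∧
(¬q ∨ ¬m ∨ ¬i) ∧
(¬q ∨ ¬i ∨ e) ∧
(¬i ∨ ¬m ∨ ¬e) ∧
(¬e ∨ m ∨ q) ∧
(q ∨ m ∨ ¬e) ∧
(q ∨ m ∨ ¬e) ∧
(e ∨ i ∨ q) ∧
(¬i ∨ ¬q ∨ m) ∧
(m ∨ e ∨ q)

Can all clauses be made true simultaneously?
Yes

Yes, the formula is satisfiable.

One satisfying assignment is: e=False, i=False, q=True, m=True

Verification: With this assignment, all 17 clauses evaluate to true.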